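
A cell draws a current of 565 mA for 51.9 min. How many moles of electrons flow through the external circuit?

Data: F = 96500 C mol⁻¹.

0.0182 mol

Q = I·t = 0.5650 A × 3114.0 s = 1759 C.
n(e⁻) = Q/F = 1759 / 96500 = 0.0182 mol.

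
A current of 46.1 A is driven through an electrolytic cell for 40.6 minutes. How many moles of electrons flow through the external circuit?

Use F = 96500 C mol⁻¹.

Q = I·t = 46.10 A × 2436.0 s = 112300 C.
n(e⁻) = Q/F = 112300 / 96500 = 1.16 mol.

1.16 mol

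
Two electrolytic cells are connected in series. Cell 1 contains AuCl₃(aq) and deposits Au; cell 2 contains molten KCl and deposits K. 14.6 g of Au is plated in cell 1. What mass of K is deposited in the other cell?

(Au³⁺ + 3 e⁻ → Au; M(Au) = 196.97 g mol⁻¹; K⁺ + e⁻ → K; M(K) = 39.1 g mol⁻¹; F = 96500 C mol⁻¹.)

8.69 g

n(Au) = 14.6 / 196.97 = 0.07412 mol.
Since Au³⁺ + 3 e⁻ → Au, n(e⁻) passed = 3 × 0.07412 = 0.2224 mol.
Cells in series carry the same charge, so the same 0.2224 mol of electrons passes through cell 2.
K⁺ + e⁻ → K, so n(K) = 0.2224 / 1 = 0.2224 mol.
m(K) = 0.2224 × 39.1 = 8.69 g.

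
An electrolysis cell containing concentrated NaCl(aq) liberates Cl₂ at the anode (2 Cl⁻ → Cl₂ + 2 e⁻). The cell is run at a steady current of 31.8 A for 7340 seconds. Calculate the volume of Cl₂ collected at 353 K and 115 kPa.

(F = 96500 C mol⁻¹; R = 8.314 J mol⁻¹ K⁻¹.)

30.9 L

Q = I·t = 31.80 A × 7340.0 s = 233400 C.
n(e⁻) = Q/F = 233400 / 96500 = 2.419 mol.
2 electrons are transferred per Cl₂ molecule, so n(Cl₂) = 2.419 / 2 = 1.209 mol.
V = nRT/P = (1.209 × 8.314 × 353) / (115 × 10³ Pa) = 0.0309 m³ = 30.9 L.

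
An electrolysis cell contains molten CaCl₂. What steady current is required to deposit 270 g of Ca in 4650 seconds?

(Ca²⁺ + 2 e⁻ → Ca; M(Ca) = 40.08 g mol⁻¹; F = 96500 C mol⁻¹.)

280 A

n(Ca) = 270 / 40.08 = 6.737 mol.
n(e⁻) = 2 × 6.737 = 13.47 mol.
Q = n(e⁻)·F = 13.47 × 96500 = 1300000 C.
I = Q/t = 1300000 / 4650.0 s = 280 A.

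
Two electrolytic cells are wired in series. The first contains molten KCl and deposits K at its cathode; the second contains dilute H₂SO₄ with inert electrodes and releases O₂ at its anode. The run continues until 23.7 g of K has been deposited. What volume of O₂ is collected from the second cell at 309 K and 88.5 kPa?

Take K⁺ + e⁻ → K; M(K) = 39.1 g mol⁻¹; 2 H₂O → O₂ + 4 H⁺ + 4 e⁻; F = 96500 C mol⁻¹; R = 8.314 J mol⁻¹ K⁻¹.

4.40 L

n(K) = 23.7 / 39.1 = 0.6061 mol, so n(e⁻) = 1 × 0.6061 = 0.6061 mol.
The cells are in series, so the same 0.6061 mol of electrons passes through the second cell.
2 H₂O → O₂ + 4 H⁺ + 4 e⁻ — 4 mol e⁻ per mol O₂, so n(O₂) = 0.6061/4 = 0.1515 mol.
V = nRT/P = (0.1515 × 8.314 × 309) / (88.5 × 10³) = 0.00440 m³ = 4.40 L.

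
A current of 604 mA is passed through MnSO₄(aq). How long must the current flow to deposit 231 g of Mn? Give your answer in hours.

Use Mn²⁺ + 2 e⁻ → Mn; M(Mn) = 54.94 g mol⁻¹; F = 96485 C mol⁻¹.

n(Mn) = m/M = 231 / 54.94 = 4.205 mol.
Each Mn atom requires 2 electrons, so n(e⁻) = 2 × 4.205 = 8.409 mol.
Q = n(e⁻)·F = 8.409 × 96485 = 811400 C.
t = Q/I = 811400 / 0.6040 A = 1343000 s = 373 h.

373 h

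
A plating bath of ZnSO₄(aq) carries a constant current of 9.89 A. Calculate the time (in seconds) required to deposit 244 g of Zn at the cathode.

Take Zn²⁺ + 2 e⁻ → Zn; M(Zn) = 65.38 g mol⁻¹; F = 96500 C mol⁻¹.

n(Zn) = m/M = 244 / 65.38 = 3.732 mol.
Each Zn atom requires 2 electrons, so n(e⁻) = 2 × 3.732 = 7.464 mol.
Q = n(e⁻)·F = 7.464 × 96500 = 720300 C.
t = Q/I = 720300 / 9.890 A = 72830 s.

72800 s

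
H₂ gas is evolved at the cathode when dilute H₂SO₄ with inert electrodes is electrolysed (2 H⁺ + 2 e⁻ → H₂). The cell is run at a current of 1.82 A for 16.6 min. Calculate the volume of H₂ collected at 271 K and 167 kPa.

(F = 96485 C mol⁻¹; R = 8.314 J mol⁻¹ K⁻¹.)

Q = I·t = 1.820 A × 996.00 s = 1813 C.
n(e⁻) = Q/F = 1813 / 96485 = 0.01879 mol.
2 electrons are transferred per H₂ molecule, so n(H₂) = 0.01879 / 2 = 0.009394 mol.
V = nRT/P = (0.009394 × 8.314 × 271) / (167 × 10³ Pa) = 1.27 × 10⁻⁴ m³ = 0.127 L.

0.127 L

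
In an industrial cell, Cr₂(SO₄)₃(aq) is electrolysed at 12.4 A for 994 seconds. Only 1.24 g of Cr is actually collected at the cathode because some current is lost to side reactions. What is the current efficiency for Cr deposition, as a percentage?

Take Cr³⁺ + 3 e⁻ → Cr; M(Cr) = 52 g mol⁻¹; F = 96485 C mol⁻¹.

56.0 %

Q = I·t = 12.40 × 994.00 = 12330 C; n(e⁻) = 12330/96485 = 0.1277 mol.
Theoretical n(Cr) = n(e⁻)/3 = 0.04258 mol, i.e. m_theo = 0.04258 × 52 = 2.214 g.
Efficiency = m_actual / m_theo = 1.24 / 2.214 = 56.0 %.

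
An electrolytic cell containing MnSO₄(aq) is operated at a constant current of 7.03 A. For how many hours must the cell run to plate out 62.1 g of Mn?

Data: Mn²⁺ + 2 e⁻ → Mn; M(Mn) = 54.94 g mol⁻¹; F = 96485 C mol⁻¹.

n(Mn) = m/M = 62.1 / 54.94 = 1.130 mol.
Each Mn atom requires 2 electrons, so n(e⁻) = 2 × 1.130 = 2.261 mol.
Q = n(e⁻)·F = 2.261 × 96485 = 218100 C.
t = Q/I = 218100 / 7.030 A = 31030 s = 8.62 h.

8.62 h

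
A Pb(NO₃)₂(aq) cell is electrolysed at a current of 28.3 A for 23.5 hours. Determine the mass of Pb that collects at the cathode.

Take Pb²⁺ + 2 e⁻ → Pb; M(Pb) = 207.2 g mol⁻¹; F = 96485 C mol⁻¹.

Q = I·t = 28.30 A × 84600 s = 2394000 C.
n(e⁻) = Q/F = 2394000 / 96485 = 24.81 mol.
Pb²⁺ + 2 e⁻ → Pb, so n(Pb) = n(e⁻)/2 = 12.41 mol.
m = n·M = 12.41 × 207.2 = 2570 g.

2570 g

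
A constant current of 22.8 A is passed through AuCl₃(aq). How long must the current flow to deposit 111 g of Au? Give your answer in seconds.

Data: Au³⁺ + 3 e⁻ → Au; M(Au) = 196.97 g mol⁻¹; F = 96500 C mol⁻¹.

7160 s

n(Au) = m/M = 111 / 196.97 = 0.5635 mol.
Each Au atom requires 3 electrons, so n(e⁻) = 3 × 0.5635 = 1.691 mol.
Q = n(e⁻)·F = 1.691 × 96500 = 163100 C.
t = Q/I = 163100 / 22.80 A = 7155 s.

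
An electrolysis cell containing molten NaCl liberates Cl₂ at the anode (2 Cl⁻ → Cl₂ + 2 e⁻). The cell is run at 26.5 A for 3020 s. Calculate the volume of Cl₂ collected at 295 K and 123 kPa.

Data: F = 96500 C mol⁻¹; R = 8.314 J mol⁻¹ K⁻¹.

8.27 L

Q = I·t = 26.50 A × 3020.0 s = 80030 C.
n(e⁻) = Q/F = 80030 / 96500 = 0.8293 mol.
2 electrons are transferred per Cl₂ molecule, so n(Cl₂) = 0.8293 / 2 = 0.4147 mol.
V = nRT/P = (0.4147 × 8.314 × 295) / (123 × 10³ Pa) = 0.00827 m³ = 8.27 L.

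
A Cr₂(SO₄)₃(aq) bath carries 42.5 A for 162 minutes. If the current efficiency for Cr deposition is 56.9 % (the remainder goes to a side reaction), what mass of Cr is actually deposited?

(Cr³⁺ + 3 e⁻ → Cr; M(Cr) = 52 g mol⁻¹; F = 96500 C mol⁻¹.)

42.2 g

Q = I·t = 42.50 × 9720.0 = 413100 C.
n(e⁻) = 413100/96500 = 4.281 mol; theoretically n(Cr) = 4.281/3 = 1.427 mol, m_theo = 74.20 g.
At 56.9 % efficiency, m_actual = 0.569 × 74.20 = 42.2 g.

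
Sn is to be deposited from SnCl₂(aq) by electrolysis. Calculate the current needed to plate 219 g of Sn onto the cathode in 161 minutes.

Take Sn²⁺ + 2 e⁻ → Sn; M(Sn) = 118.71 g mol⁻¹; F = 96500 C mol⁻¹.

36.9 A

n(Sn) = 219 / 118.71 = 1.845 mol.
n(e⁻) = 2 × 1.845 = 3.690 mol.
Q = n(e⁻)·F = 3.690 × 96500 = 356100 C.
I = Q/t = 356100 / 9660.0 s = 36.9 A.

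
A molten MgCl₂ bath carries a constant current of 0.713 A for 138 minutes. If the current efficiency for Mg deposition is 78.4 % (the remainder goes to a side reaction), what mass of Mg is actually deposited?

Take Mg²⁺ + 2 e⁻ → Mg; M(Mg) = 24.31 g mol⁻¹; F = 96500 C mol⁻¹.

Q = I·t = 0.7130 × 8280.0 = 5904 C.
n(e⁻) = 5904/96500 = 0.06118 mol; theoretically n(Mg) = 0.06118/2 = 0.03059 mol, m_theo = 0.7436 g.
At 78.4 % efficiency, m_actual = 0.784 × 0.7436 = 0.583 g.

0.583 g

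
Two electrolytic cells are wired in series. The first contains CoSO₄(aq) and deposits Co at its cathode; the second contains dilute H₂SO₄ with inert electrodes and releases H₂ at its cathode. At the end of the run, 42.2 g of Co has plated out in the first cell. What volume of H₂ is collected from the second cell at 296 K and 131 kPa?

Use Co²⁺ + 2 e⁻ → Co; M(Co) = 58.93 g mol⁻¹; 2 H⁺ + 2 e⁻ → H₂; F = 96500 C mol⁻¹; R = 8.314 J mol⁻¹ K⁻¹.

13.5 L

n(Co) = 42.2 / 58.93 = 0.7161 mol, so n(e⁻) = 2 × 0.7161 = 1.432 mol.
The cells are in series, so the same 1.432 mol of electrons passes through the second cell.
2 H⁺ + 2 e⁻ → H₂ — 2 mol e⁻ per mol H₂, so n(H₂) = 1.432/2 = 0.7161 mol.
V = nRT/P = (0.7161 × 8.314 × 296) / (131 × 10³) = 0.0135 m³ = 13.5 L.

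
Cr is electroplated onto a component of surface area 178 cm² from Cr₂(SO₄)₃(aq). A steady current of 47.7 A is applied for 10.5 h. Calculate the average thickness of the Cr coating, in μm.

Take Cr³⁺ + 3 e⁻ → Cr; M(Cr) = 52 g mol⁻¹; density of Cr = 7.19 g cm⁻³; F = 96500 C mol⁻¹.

2530 μm

Q = I·t = 47.70 × 37800 = 1803000 C; n(e⁻) = 18.68 mol.
n(Cr) = n(e⁻)/3 = 6.228 mol, so m = 6.228 × 52 = 323.9 g.
Volume = m/ρ = 323.9 / 7.19 = 45.04 cm³.
Thickness = V/A = 45.04 / 178 = 0.253 cm = 2530 μm.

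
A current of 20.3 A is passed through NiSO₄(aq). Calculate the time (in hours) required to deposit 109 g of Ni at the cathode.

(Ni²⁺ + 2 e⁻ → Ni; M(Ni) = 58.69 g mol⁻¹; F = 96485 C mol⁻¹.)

n(Ni) = m/M = 109 / 58.69 = 1.857 mol.
Each Ni atom requires 2 electrons, so n(e⁻) = 2 × 1.857 = 3.714 mol.
Q = n(e⁻)·F = 3.714 × 96485 = 358400 C.
t = Q/I = 358400 / 20.30 A = 17650 s = 4.90 h.

4.90 h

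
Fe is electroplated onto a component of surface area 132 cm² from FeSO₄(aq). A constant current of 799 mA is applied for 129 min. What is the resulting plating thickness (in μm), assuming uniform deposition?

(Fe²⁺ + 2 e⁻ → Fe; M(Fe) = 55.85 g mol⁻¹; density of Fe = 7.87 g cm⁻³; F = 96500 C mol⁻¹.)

17.2 μm

Q = I·t = 0.7990 × 7740.0 = 6184 C; n(e⁻) = 0.06409 mol.
n(Fe) = n(e⁻)/2 = 0.03204 mol, so m = 0.03204 × 55.85 = 1.790 g.
Volume = m/ρ = 1.790 / 7.87 = 0.2274 cm³.
Thickness = V/A = 0.2274 / 132 = 0.00172 cm = 17.2 μm.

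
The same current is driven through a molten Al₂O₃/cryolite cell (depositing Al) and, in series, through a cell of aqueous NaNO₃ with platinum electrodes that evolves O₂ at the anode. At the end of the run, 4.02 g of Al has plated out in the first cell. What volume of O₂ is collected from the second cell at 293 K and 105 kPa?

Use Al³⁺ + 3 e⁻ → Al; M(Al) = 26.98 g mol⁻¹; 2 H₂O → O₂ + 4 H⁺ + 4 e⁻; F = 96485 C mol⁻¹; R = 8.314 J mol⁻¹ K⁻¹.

2.59 L

n(Al) = 4.02 / 26.98 = 0.1490 mol, so n(e⁻) = 3 × 0.1490 = 0.4470 mol.
The cells are in series, so the same 0.4470 mol of electrons passes through the second cell.
2 H₂O → O₂ + 4 H⁺ + 4 e⁻ — 4 mol e⁻ per mol O₂, so n(O₂) = 0.4470/4 = 0.1117 mol.
V = nRT/P = (0.1117 × 8.314 × 293) / (105 × 10³) = 0.00259 m³ = 2.59 L.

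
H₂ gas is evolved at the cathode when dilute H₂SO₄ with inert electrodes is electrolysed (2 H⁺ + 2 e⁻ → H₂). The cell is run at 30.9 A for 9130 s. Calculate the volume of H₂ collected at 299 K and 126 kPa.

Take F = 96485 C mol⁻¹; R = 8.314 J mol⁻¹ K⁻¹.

Q = I·t = 30.90 A × 9130.0 s = 282100 C.
n(e⁻) = Q/F = 282100 / 96485 = 2.924 mol.
2 electrons are transferred per H₂ molecule, so n(H₂) = 2.924 / 2 = 1.462 mol.
V = nRT/P = (1.462 × 8.314 × 299) / (126 × 10³ Pa) = 0.0288 m³ = 28.8 L.

28.8 L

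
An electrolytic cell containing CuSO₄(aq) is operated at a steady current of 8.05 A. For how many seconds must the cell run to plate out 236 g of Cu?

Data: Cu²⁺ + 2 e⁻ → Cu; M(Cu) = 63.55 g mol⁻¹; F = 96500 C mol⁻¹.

n(Cu) = m/M = 236 / 63.55 = 3.714 mol.
Each Cu atom requires 2 electrons, so n(e⁻) = 2 × 3.714 = 7.427 mol.
Q = n(e⁻)·F = 7.427 × 96500 = 716700 C.
t = Q/I = 716700 / 8.050 A = 89030 s.

89000 s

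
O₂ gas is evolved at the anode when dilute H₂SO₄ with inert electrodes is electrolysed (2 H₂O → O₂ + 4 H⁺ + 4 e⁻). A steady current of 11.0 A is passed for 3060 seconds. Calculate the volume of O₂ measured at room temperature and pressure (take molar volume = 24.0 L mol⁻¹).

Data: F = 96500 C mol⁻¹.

2.09 L

Q = I·t = 11.00 A × 3060.0 s = 33660 C.
n(e⁻) = Q/F = 33660 / 96500 = 0.3488 mol.
4 electrons are transferred per O₂ molecule, so n(O₂) = 0.3488 / 4 = 0.08720 mol.
V = n × V_m = 0.08720 × 24.0 = 2.09 L.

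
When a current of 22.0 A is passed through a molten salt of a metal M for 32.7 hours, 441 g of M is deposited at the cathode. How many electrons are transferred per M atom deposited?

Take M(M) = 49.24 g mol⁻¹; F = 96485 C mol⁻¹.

3

Q = I·t = 22.00 A × 117720 s = 2590000 C, so n(e⁻) = 2590000/96485 = 26.84 mol.
n(M) deposited = 441 / 49.24 = 8.956 mol.
Electrons per atom = n(e⁻)/n(M) = 26.84 / 8.956 = 3.00 ≈ 3, so the ion is M³⁺.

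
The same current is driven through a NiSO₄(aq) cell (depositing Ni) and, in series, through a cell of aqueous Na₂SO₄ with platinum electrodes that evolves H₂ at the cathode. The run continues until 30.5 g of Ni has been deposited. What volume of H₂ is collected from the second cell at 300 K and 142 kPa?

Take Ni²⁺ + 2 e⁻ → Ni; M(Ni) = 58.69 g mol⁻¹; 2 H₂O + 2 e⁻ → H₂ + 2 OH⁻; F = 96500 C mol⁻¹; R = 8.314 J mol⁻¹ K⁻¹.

9.13 L

n(Ni) = 30.5 / 58.69 = 0.5197 mol, so n(e⁻) = 2 × 0.5197 = 1.039 mol.
The cells are in series, so the same 1.039 mol of electrons passes through the second cell.
2 H₂O + 2 e⁻ → H₂ + 2 OH⁻ — 2 mol e⁻ per mol H₂, so n(H₂) = 1.039/2 = 0.5197 mol.
V = nRT/P = (0.5197 × 8.314 × 300) / (142 × 10³) = 0.00913 m³ = 9.13 L.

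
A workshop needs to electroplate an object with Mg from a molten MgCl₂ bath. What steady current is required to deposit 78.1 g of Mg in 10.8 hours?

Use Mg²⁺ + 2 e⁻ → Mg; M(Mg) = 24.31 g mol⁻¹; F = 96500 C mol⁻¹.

15.9 A

n(Mg) = 78.1 / 24.31 = 3.213 mol.
n(e⁻) = 2 × 3.213 = 6.425 mol.
Q = n(e⁻)·F = 6.425 × 96500 = 620000 C.
I = Q/t = 620000 / 38880 s = 15.9 A.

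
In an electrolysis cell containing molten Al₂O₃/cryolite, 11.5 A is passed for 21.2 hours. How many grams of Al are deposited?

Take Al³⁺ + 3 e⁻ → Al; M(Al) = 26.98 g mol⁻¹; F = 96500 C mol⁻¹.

Q = I·t = 11.50 A × 76320 s = 877700 C.
n(e⁻) = Q/F = 877700 / 96500 = 9.095 mol.
Al³⁺ + 3 e⁻ → Al, so n(Al) = n(e⁻)/3 = 3.032 mol.
m = n·M = 3.032 × 26.98 = 81.8 g.

81.8 g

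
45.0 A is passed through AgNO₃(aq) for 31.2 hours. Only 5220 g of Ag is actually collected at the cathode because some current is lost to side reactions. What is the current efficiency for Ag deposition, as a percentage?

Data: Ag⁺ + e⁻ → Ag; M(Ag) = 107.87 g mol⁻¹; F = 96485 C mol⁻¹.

92.4 %

Q = I·t = 45.00 × 112320 = 5054000 C; n(e⁻) = 5054000/96485 = 52.39 mol.
Theoretical n(Ag) = n(e⁻)/1 = 52.39 mol, i.e. m_theo = 52.39 × 107.87 = 5651 g.
Efficiency = m_actual / m_theo = 5220 / 5651 = 92.4 %.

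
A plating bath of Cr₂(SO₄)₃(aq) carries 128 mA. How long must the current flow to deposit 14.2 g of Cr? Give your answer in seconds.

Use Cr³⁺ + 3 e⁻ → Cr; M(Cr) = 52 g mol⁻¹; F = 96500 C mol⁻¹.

n(Cr) = m/M = 14.2 / 52 = 0.2731 mol.
Each Cr atom requires 3 electrons, so n(e⁻) = 3 × 0.2731 = 0.8192 mol.
Q = n(e⁻)·F = 0.8192 × 96500 = 79060 C.
t = Q/I = 79060 / 0.1280 A = 617600 s.

6.18 × 10⁵ s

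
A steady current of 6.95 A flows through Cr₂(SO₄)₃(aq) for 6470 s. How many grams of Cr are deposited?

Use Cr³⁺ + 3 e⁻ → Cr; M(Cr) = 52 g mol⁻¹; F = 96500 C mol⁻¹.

8.08 g

Q = I·t = 6.950 A × 6470.0 s = 44970 C.
n(e⁻) = Q/F = 44970 / 96500 = 0.4660 mol.
Cr³⁺ + 3 e⁻ → Cr, so n(Cr) = n(e⁻)/3 = 0.1553 mol.
m = n·M = 0.1553 × 52 = 8.08 g.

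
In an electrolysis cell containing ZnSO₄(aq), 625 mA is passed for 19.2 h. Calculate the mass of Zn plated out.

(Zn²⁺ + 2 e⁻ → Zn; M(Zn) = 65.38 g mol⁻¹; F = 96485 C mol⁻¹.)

Q = I·t = 0.6250 A × 69120 s = 43200 C.
n(e⁻) = Q/F = 43200 / 96485 = 0.4477 mol.
Zn²⁺ + 2 e⁻ → Zn, so n(Zn) = n(e⁻)/2 = 0.2239 mol.
m = n·M = 0.2239 × 65.38 = 14.6 g.

14.6 g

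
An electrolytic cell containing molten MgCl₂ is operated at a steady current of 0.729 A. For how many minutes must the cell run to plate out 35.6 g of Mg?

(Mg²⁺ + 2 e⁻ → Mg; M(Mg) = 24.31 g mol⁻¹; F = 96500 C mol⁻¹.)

n(Mg) = m/M = 35.6 / 24.31 = 1.464 mol.
Each Mg atom requires 2 electrons, so n(e⁻) = 2 × 1.464 = 2.929 mol.
Q = n(e⁻)·F = 2.929 × 96500 = 282600 C.
t = Q/I = 282600 / 0.7290 A = 387700 s = 6460 min.

6460 min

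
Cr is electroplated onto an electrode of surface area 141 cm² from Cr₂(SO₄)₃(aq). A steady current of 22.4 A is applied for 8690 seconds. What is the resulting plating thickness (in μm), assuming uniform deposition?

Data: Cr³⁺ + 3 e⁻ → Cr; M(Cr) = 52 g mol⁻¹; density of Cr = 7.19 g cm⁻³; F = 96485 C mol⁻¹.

345 μm

Q = I·t = 22.40 × 8690.0 = 194700 C; n(e⁻) = 2.017 mol.
n(Cr) = n(e⁻)/3 = 0.6725 mol, so m = 0.6725 × 52 = 34.97 g.
Volume = m/ρ = 34.97 / 7.19 = 4.864 cm³.
Thickness = V/A = 4.864 / 141 = 0.0345 cm = 345 μm.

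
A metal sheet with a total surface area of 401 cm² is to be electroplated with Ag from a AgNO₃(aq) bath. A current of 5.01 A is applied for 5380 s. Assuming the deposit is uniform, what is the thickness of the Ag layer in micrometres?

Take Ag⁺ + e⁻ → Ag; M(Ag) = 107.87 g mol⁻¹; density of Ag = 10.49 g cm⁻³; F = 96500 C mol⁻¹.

71.6 μm

Q = I·t = 5.010 × 5380.0 = 26950 C; n(e⁻) = 0.2793 mol.
n(Ag) = n(e⁻)/1 = 0.2793 mol, so m = 0.2793 × 107.87 = 30.13 g.
Volume = m/ρ = 30.13 / 10.49 = 2.872 cm³.
Thickness = V/A = 2.872 / 401 = 0.00716 cm = 71.6 μm.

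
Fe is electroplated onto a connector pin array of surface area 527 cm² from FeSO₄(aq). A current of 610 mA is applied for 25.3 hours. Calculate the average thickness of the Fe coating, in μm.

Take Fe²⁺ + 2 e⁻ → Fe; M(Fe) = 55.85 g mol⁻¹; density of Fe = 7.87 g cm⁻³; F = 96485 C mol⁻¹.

38.8 μm

Q = I·t = 0.6100 × 91080 = 55560 C; n(e⁻) = 0.5758 mol.
n(Fe) = n(e⁻)/2 = 0.2879 mol, so m = 0.2879 × 55.85 = 16.08 g.
Volume = m/ρ = 16.08 / 7.87 = 2.043 cm³.
Thickness = V/A = 2.043 / 527 = 0.00388 cm = 38.8 μm.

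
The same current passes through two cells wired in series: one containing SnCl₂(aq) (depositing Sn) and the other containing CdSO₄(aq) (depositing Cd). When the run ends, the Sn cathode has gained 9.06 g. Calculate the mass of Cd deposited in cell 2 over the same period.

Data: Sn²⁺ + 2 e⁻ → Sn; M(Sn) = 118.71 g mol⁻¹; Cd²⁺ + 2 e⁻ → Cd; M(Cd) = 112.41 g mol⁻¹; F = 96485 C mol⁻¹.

8.58 g

n(Sn) = 9.06 / 118.71 = 0.07632 mol.
Since Sn²⁺ + 2 e⁻ → Sn, n(e⁻) passed = 2 × 0.07632 = 0.1526 mol.
Cells in series carry the same charge, so the same 0.1526 mol of electrons passes through cell 2.
Cd²⁺ + 2 e⁻ → Cd, so n(Cd) = 0.1526 / 2 = 0.07632 mol.
m(Cd) = 0.07632 × 112.41 = 8.58 g.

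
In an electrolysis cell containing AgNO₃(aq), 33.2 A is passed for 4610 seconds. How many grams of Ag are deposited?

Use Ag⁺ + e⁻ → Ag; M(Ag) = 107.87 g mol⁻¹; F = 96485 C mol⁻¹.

171 g

Q = I·t = 33.20 A × 4610.0 s = 153100 C.
n(e⁻) = Q/F = 153100 / 96485 = 1.586 mol.
Ag⁺ + e⁻ → Ag, so n(Ag) = n(e⁻)/1 = 1.586 mol.
m = n·M = 1.586 × 107.87 = 171 g.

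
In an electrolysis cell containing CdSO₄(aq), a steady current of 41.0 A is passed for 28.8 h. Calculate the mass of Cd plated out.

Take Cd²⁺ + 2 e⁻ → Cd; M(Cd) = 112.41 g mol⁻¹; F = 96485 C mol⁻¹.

2480 g

Q = I·t = 41.00 A × 103680 s = 4251000 C.
n(e⁻) = Q/F = 4251000 / 96485 = 44.06 mol.
Cd²⁺ + 2 e⁻ → Cd, so n(Cd) = n(e⁻)/2 = 22.03 mol.
m = n·M = 22.03 × 112.41 = 2480 g.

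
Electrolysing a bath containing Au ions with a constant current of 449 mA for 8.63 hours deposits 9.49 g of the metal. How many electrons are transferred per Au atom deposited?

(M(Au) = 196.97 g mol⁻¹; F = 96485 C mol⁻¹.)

Q = I·t = 0.4490 A × 31068 s = 13950 C, so n(e⁻) = 13950/96485 = 0.1446 mol.
n(Au) deposited = 9.49 / 196.97 = 0.04818 mol.
Electrons per atom = n(e⁻)/n(Au) = 0.1446 / 0.04818 = 3.00 ≈ 3, so the ion is Au³⁺.

3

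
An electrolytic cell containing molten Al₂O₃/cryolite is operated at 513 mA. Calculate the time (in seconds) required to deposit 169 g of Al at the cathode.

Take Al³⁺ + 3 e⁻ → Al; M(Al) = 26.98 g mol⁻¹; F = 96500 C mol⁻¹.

n(Al) = m/M = 169 / 26.98 = 6.264 mol.
Each Al atom requires 3 electrons, so n(e⁻) = 3 × 6.264 = 18.79 mol.
Q = n(e⁻)·F = 18.79 × 96500 = 1813000 C.
t = Q/I = 1813000 / 0.5130 A = 3535000 s.

3.53 × 10⁶ s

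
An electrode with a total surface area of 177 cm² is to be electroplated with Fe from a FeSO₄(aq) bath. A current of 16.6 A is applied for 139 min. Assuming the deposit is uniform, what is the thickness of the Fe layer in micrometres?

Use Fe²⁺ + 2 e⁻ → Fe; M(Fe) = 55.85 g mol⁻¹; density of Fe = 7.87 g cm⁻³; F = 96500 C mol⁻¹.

288 μm

Q = I·t = 16.60 × 8340.0 = 138400 C; n(e⁻) = 1.435 mol.
n(Fe) = n(e⁻)/2 = 0.7173 mol, so m = 0.7173 × 55.85 = 40.06 g.
Volume = m/ρ = 40.06 / 7.87 = 5.091 cm³.
Thickness = V/A = 5.091 / 177 = 0.0288 cm = 288 μm.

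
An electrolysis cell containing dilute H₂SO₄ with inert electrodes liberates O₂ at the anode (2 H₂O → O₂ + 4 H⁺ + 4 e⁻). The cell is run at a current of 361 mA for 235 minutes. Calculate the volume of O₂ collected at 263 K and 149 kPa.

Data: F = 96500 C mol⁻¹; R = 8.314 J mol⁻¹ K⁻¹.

Q = I·t = 0.3610 A × 14100 s = 5090 C.
n(e⁻) = Q/F = 5090 / 96500 = 0.05275 mol.
4 electrons are transferred per O₂ molecule, so n(O₂) = 0.05275 / 4 = 0.01319 mol.
V = nRT/P = (0.01319 × 8.314 × 263) / (149 × 10³ Pa) = 1.94 × 10⁻⁴ m³ = 0.194 L.

0.194 L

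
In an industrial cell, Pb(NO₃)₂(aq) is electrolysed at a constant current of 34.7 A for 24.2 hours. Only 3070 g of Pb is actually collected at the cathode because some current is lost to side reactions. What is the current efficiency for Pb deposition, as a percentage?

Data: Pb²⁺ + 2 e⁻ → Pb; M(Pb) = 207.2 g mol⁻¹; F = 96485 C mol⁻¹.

Q = I·t = 34.70 × 87120 = 3023000 C; n(e⁻) = 3023000/96485 = 31.33 mol.
Theoretical n(Pb) = n(e⁻)/2 = 15.67 mol, i.e. m_theo = 15.67 × 207.2 = 3246 g.
Efficiency = m_actual / m_theo = 3070 / 3246 = 94.6 %.

94.6 %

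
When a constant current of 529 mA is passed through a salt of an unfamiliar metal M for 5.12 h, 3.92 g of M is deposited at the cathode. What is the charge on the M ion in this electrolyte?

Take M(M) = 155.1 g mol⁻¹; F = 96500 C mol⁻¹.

+4

Q = I·t = 0.5290 A × 18432 s = 9751 C, so n(e⁻) = 9751/96500 = 0.1010 mol.
n(M) deposited = 3.92 / 155.1 = 0.02527 mol.
Electrons per atom = n(e⁻)/n(M) = 0.1010 / 0.02527 = 4.00 ≈ 4, so the ion is M⁴⁺.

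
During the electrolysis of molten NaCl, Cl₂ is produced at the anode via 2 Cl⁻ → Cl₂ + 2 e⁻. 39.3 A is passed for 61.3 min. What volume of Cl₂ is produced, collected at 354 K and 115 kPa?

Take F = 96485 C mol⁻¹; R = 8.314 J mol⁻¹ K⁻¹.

Q = I·t = 39.30 A × 3678.0 s = 144500 C.
n(e⁻) = Q/F = 144500 / 96485 = 1.498 mol.
2 electrons are transferred per Cl₂ molecule, so n(Cl₂) = 1.498 / 2 = 0.7491 mol.
V = nRT/P = (0.7491 × 8.314 × 354) / (115 × 10³ Pa) = 0.0192 m³ = 19.2 L.

19.2 L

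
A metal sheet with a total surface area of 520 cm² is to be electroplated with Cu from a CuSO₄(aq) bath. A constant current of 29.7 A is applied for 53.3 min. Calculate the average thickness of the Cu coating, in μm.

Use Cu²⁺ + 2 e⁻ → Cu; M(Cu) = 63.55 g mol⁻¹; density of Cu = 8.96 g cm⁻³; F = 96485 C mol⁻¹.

67.1 μm

Q = I·t = 29.70 × 3198.0 = 94980 C; n(e⁻) = 0.9844 mol.
n(Cu) = n(e⁻)/2 = 0.4922 mol, so m = 0.4922 × 63.55 = 31.28 g.
Volume = m/ρ = 31.28 / 8.96 = 3.491 cm³.
Thickness = V/A = 3.491 / 520 = 0.00671 cm = 67.1 μm.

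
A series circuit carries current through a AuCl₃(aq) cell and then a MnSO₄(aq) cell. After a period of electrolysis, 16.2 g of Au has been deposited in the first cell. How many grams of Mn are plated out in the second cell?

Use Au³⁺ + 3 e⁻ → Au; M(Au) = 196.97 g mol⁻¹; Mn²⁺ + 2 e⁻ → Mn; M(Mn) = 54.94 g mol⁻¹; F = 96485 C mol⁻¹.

n(Au) = 16.2 / 196.97 = 0.08225 mol.
Since Au³⁺ + 3 e⁻ → Au, n(e⁻) passed = 3 × 0.08225 = 0.2467 mol.
Cells in series carry the same charge, so the same 0.2467 mol of electrons passes through cell 2.
Mn²⁺ + 2 e⁻ → Mn, so n(Mn) = 0.2467 / 2 = 0.1234 mol.
m(Mn) = 0.1234 × 54.94 = 6.78 g.

6.78 g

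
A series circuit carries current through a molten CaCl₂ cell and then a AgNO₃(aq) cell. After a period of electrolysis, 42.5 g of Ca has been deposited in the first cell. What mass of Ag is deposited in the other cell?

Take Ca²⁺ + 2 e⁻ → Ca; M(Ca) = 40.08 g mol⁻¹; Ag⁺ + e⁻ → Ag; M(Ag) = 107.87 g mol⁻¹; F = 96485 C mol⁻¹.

n(Ca) = 42.5 / 40.08 = 1.060 mol.
Since Ca²⁺ + 2 e⁻ → Ca, n(e⁻) passed = 2 × 1.060 = 2.121 mol.
Cells in series carry the same charge, so the same 2.121 mol of electrons passes through cell 2.
Ag⁺ + e⁻ → Ag, so n(Ag) = 2.121 / 1 = 2.121 mol.
m(Ag) = 2.121 × 107.87 = 229 g.

229 g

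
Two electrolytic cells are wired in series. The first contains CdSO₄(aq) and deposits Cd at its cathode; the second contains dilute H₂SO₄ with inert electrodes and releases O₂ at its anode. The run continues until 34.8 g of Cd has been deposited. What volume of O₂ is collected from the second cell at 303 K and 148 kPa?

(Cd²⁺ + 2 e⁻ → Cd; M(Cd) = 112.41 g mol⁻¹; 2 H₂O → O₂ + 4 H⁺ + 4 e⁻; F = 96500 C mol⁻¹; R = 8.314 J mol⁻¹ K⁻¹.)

n(Cd) = 34.8 / 112.41 = 0.3096 mol, so n(e⁻) = 2 × 0.3096 = 0.6192 mol.
The cells are in series, so the same 0.6192 mol of electrons passes through the second cell.
2 H₂O → O₂ + 4 H⁺ + 4 e⁻ — 4 mol e⁻ per mol O₂, so n(O₂) = 0.6192/4 = 0.1548 mol.
V = nRT/P = (0.1548 × 8.314 × 303) / (148 × 10³) = 0.00263 m³ = 2.63 L.

2.63 L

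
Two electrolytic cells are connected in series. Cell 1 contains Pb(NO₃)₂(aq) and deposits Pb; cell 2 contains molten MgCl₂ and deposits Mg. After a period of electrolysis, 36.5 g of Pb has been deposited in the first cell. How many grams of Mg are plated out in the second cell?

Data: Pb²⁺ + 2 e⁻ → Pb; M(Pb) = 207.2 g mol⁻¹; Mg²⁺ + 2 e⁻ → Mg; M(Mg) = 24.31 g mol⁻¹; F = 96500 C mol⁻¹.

4.28 g

n(Pb) = 36.5 / 207.2 = 0.1762 mol.
Since Pb²⁺ + 2 e⁻ → Pb, n(e⁻) passed = 2 × 0.1762 = 0.3523 mol.
Cells in series carry the same charge, so the same 0.3523 mol of electrons passes through cell 2.
Mg²⁺ + 2 e⁻ → Mg, so n(Mg) = 0.3523 / 2 = 0.1762 mol.
m(Mg) = 0.1762 × 24.31 = 4.28 g.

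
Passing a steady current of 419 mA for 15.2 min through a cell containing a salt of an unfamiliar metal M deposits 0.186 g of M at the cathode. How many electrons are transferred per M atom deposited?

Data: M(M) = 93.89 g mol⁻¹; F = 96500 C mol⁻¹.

Q = I·t = 0.4190 A × 912.00 s = 382.1 C, so n(e⁻) = 382.1/96500 = 0.003960 mol.
n(M) deposited = 0.186 / 93.89 = 0.001981 mol.
Electrons per atom = n(e⁻)/n(M) = 0.003960 / 0.001981 = 2.00 ≈ 2, so the ion is M²⁺.

2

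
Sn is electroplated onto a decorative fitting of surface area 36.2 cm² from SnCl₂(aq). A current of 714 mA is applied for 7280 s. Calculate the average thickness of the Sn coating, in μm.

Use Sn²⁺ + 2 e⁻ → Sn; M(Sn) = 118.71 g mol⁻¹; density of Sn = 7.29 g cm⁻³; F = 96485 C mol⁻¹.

Q = I·t = 0.7140 × 7280.0 = 5198 C; n(e⁻) = 0.05387 mol.
n(Sn) = n(e⁻)/2 = 0.02694 mol, so m = 0.02694 × 118.71 = 3.198 g.
Volume = m/ρ = 3.198 / 7.29 = 0.4386 cm³.
Thickness = V/A = 0.4386 / 36.2 = 0.0121 cm = 121 μm.

121 μm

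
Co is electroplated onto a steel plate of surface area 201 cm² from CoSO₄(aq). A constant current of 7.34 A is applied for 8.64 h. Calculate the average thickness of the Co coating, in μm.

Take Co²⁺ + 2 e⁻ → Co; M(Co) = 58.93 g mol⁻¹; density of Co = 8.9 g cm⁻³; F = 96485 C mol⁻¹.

Q = I·t = 7.340 × 31104 = 228300 C; n(e⁻) = 2.366 mol.
n(Co) = n(e⁻)/2 = 1.183 mol, so m = 1.183 × 58.93 = 69.72 g.
Volume = m/ρ = 69.72 / 8.9 = 7.834 cm³.
Thickness = V/A = 7.834 / 201 = 0.0390 cm = 390 μm.

390 μm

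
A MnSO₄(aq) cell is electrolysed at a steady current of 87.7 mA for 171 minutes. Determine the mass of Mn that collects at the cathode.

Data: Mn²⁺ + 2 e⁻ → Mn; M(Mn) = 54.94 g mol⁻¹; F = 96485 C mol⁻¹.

Q = I·t = 0.08770 A × 10260 s = 899.8 C.
n(e⁻) = Q/F = 899.8 / 96485 = 0.009326 mol.
Mn²⁺ + 2 e⁻ → Mn, so n(Mn) = n(e⁻)/2 = 0.004663 mol.
m = n·M = 0.004663 × 54.94 = 0.256 g.

0.256 g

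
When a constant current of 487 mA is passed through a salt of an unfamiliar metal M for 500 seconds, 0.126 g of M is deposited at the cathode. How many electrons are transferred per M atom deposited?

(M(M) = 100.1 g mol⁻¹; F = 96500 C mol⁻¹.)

Q = I·t = 0.4870 A × 500.00 s = 243.5 C, so n(e⁻) = 243.5/96500 = 0.002523 mol.
n(M) deposited = 0.126 / 100.1 = 0.001259 mol.
Electrons per atom = n(e⁻)/n(M) = 0.002523 / 0.001259 = 2.00 ≈ 2, so the ion is M²⁺.

2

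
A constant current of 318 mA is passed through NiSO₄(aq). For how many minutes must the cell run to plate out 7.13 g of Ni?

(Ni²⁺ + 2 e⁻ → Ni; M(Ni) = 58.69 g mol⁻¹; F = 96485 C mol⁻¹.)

1230 min

n(Ni) = m/M = 7.13 / 58.69 = 0.1215 mol.
Each Ni atom requires 2 electrons, so n(e⁻) = 2 × 0.1215 = 0.2430 mol.
Q = n(e⁻)·F = 0.2430 × 96485 = 23440 C.
t = Q/I = 23440 / 0.3180 A = 73720 s = 1230 min.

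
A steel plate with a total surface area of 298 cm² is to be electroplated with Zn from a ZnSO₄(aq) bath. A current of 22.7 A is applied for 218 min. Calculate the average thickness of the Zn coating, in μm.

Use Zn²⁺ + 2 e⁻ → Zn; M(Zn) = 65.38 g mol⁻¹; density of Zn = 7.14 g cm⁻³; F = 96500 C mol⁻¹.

473 μm

Q = I·t = 22.70 × 13080 = 296900 C; n(e⁻) = 3.077 mol.
n(Zn) = n(e⁻)/2 = 1.538 mol, so m = 1.538 × 65.38 = 100.6 g.
Volume = m/ρ = 100.6 / 7.14 = 14.09 cm³.
Thickness = V/A = 14.09 / 298 = 0.0473 cm = 473 μm.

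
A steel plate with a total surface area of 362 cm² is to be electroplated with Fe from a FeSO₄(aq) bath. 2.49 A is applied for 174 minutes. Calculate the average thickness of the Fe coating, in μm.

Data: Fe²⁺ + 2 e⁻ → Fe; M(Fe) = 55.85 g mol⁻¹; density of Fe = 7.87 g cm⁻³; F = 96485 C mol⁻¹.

Q = I·t = 2.490 × 10440 = 26000 C; n(e⁻) = 0.2694 mol.
n(Fe) = n(e⁻)/2 = 0.1347 mol, so m = 0.1347 × 55.85 = 7.524 g.
Volume = m/ρ = 7.524 / 7.87 = 0.9560 cm³.
Thickness = V/A = 0.9560 / 362 = 0.00264 cm = 26.4 μm.

26.4 μm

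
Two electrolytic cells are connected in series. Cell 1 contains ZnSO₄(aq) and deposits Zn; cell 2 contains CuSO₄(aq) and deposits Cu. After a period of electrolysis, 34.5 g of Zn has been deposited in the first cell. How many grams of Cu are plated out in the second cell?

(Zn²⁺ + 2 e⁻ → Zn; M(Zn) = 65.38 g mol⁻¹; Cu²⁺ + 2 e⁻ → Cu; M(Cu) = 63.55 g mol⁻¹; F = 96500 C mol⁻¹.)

n(Zn) = 34.5 / 65.38 = 0.5277 mol.
Since Zn²⁺ + 2 e⁻ → Zn, n(e⁻) passed = 2 × 0.5277 = 1.055 mol.
Cells in series carry the same charge, so the same 1.055 mol of electrons passes through cell 2.
Cu²⁺ + 2 e⁻ → Cu, so n(Cu) = 1.055 / 2 = 0.5277 mol.
m(Cu) = 0.5277 × 63.55 = 33.5 g.

33.5 g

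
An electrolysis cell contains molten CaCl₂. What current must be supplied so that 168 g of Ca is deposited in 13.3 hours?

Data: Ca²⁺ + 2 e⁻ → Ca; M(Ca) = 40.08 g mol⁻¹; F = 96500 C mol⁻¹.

n(Ca) = 168 / 40.08 = 4.192 mol.
n(e⁻) = 2 × 4.192 = 8.383 mol.
Q = n(e⁻)·F = 8.383 × 96500 = 809000 C.
I = Q/t = 809000 / 47880 s = 16.9 A.

16.9 A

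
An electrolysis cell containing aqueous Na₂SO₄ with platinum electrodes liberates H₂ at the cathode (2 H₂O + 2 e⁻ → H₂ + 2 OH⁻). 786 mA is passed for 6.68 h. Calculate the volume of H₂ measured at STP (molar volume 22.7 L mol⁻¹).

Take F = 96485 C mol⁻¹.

2.22 L

Q = I·t = 0.7860 A × 24048 s = 18900 C.
n(e⁻) = Q/F = 18900 / 96485 = 0.1959 mol.
2 electrons are transferred per H₂ molecule, so n(H₂) = 0.1959 / 2 = 0.09795 mol.
V = n × V_m = 0.09795 × 22.7 = 2.22 L.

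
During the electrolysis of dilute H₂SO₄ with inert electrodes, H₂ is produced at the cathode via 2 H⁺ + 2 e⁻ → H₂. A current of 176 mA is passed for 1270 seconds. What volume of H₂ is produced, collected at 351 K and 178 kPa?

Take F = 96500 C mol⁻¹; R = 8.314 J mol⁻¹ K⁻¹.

0.0190 L

Q = I·t = 0.1760 A × 1270.0 s = 223.5 C.
n(e⁻) = Q/F = 223.5 / 96500 = 0.002316 mol.
2 electrons are transferred per H₂ molecule, so n(H₂) = 0.002316 / 2 = 0.001158 mol.
V = nRT/P = (0.001158 × 8.314 × 351) / (178 × 10³ Pa) = 1.90 × 10⁻⁵ m³ = 0.0190 L.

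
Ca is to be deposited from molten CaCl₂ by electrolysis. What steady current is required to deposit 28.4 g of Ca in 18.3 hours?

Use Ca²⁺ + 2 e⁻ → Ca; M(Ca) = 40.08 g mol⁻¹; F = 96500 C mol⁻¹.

n(Ca) = 28.4 / 40.08 = 0.7086 mol.
n(e⁻) = 2 × 0.7086 = 1.417 mol.
Q = n(e⁻)·F = 1.417 × 96500 = 136800 C.
I = Q/t = 136800 / 65880 s = 2.08 A.

2.08 A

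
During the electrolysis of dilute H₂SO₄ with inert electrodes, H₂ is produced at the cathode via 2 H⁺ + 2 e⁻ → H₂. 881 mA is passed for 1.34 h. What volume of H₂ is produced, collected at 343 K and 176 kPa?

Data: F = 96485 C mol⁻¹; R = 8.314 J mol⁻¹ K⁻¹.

Q = I·t = 0.8810 A × 4824.0 s = 4250 C.
n(e⁻) = Q/F = 4250 / 96485 = 0.04405 mol.
2 electrons are transferred per H₂ molecule, so n(H₂) = 0.04405 / 2 = 0.02202 mol.
V = nRT/P = (0.02202 × 8.314 × 343) / (176 × 10³ Pa) = 3.57 × 10⁻⁴ m³ = 0.357 L.

0.357 L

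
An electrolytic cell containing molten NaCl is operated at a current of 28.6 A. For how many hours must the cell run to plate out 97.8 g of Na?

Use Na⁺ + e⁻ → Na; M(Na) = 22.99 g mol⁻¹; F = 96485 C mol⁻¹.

n(Na) = m/M = 97.8 / 22.99 = 4.254 mol.
Each Na atom requires 1 electron, so n(e⁻) = 1 × 4.254 = 4.254 mol.
Q = n(e⁻)·F = 4.254 × 96485 = 410400 C.
t = Q/I = 410400 / 28.60 A = 14350 s = 3.99 h.

3.99 h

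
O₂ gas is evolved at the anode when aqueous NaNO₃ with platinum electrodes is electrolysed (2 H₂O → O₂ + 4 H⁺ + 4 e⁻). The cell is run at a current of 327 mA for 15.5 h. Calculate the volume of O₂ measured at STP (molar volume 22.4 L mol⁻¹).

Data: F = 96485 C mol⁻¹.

1.06 L

Q = I·t = 0.3270 A × 55800 s = 18250 C.
n(e⁻) = Q/F = 18250 / 96485 = 0.1891 mol.
4 electrons are transferred per O₂ molecule, so n(O₂) = 0.1891 / 4 = 0.04728 mol.
V = n × V_m = 0.04728 × 22.4 = 1.06 L.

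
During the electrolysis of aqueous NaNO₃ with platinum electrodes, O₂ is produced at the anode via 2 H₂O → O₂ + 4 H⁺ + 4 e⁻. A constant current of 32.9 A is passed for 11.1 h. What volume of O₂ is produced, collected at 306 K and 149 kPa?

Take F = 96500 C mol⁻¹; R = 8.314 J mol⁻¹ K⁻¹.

58.2 L

Q = I·t = 32.90 A × 39960 s = 1315000 C.
n(e⁻) = Q/F = 1315000 / 96500 = 13.62 mol.
4 electrons are transferred per O₂ molecule, so n(O₂) = 13.62 / 4 = 3.406 mol.
V = nRT/P = (3.406 × 8.314 × 306) / (149 × 10³ Pa) = 0.0582 m³ = 58.2 L.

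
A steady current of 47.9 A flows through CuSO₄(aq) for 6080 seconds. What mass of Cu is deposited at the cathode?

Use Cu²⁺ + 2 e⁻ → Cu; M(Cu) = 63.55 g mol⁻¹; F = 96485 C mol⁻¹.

Q = I·t = 47.90 A × 6080.0 s = 291200 C.
n(e⁻) = Q/F = 291200 / 96485 = 3.018 mol.
Cu²⁺ + 2 e⁻ → Cu, so n(Cu) = n(e⁻)/2 = 1.509 mol.
m = n·M = 1.509 × 63.55 = 95.9 g.

95.9 g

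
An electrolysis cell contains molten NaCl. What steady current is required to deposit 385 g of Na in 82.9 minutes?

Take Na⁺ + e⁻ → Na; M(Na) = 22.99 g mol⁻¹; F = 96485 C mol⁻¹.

325 A

n(Na) = 385 / 22.99 = 16.75 mol.
n(e⁻) = 1 × 16.75 = 16.75 mol.
Q = n(e⁻)·F = 16.75 × 96485 = 1616000 C.
I = Q/t = 1616000 / 4974.0 s = 325 A.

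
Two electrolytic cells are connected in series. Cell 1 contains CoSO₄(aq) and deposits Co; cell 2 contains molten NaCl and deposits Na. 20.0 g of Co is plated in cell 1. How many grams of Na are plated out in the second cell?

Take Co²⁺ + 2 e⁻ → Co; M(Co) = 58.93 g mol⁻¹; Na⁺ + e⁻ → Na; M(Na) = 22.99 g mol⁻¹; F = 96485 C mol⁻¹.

n(Co) = 20.0 / 58.93 = 0.3394 mol.
Since Co²⁺ + 2 e⁻ → Co, n(e⁻) passed = 2 × 0.3394 = 0.6788 mol.
Cells in series carry the same charge, so the same 0.6788 mol of electrons passes through cell 2.
Na⁺ + e⁻ → Na, so n(Na) = 0.6788 / 1 = 0.6788 mol.
m(Na) = 0.6788 × 22.99 = 15.6 g.

15.6 g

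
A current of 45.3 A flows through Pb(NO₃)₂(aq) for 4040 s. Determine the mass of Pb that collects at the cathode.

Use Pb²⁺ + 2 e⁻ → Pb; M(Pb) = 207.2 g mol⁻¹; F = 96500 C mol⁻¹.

196 g

Q = I·t = 45.30 A × 4040.0 s = 183000 C.
n(e⁻) = Q/F = 183000 / 96500 = 1.896 mol.
Pb²⁺ + 2 e⁻ → Pb, so n(Pb) = n(e⁻)/2 = 0.9482 mol.
m = n·M = 0.9482 × 207.2 = 196 g.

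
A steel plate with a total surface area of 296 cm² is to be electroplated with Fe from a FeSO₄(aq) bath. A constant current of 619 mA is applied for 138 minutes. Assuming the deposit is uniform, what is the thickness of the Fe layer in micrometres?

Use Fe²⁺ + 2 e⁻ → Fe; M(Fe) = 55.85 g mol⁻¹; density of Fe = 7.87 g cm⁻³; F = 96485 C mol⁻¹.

6.37 μm

Q = I·t = 0.6190 × 8280.0 = 5125 C; n(e⁻) = 0.05312 mol.
n(Fe) = n(e⁻)/2 = 0.02656 mol, so m = 0.02656 × 55.85 = 1.483 g.
Volume = m/ρ = 1.483 / 7.87 = 0.1885 cm³.
Thickness = V/A = 0.1885 / 296 = 6.37 × 10⁻⁴ cm = 6.37 μm.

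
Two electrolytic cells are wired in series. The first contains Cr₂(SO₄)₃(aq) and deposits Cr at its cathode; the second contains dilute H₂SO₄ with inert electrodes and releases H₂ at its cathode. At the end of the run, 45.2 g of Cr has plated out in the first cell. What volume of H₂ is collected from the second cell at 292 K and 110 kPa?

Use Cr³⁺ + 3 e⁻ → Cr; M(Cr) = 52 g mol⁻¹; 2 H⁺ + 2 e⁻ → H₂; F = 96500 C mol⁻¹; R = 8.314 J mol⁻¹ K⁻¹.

28.8 L

n(Cr) = 45.2 / 52 = 0.8692 mol, so n(e⁻) = 3 × 0.8692 = 2.608 mol.
The cells are in series, so the same 2.608 mol of electrons passes through the second cell.
2 H⁺ + 2 e⁻ → H₂ — 2 mol e⁻ per mol H₂, so n(H₂) = 2.608/2 = 1.304 mol.
V = nRT/P = (1.304 × 8.314 × 292) / (110 × 10³) = 0.0288 m³ = 28.8 L.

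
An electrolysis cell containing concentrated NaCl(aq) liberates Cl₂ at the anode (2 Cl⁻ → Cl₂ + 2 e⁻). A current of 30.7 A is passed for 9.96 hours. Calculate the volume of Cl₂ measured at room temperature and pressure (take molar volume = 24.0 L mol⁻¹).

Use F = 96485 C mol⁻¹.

Q = I·t = 30.70 A × 35856 s = 1101000 C.
n(e⁻) = Q/F = 1101000 / 96485 = 11.41 mol.
2 electrons are transferred per Cl₂ molecule, so n(Cl₂) = 11.41 / 2 = 5.704 mol.
V = n × V_m = 5.704 × 24.0 = 137 L.

137 L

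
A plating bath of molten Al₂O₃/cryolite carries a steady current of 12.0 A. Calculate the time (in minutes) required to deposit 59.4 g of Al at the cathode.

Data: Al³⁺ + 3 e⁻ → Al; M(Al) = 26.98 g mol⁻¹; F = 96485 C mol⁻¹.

885 min

n(Al) = m/M = 59.4 / 26.98 = 2.202 mol.
Each Al atom requires 3 electrons, so n(e⁻) = 3 × 2.202 = 6.605 mol.
Q = n(e⁻)·F = 6.605 × 96485 = 637300 C.
t = Q/I = 637300 / 12.00 A = 53110 s = 885 min.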